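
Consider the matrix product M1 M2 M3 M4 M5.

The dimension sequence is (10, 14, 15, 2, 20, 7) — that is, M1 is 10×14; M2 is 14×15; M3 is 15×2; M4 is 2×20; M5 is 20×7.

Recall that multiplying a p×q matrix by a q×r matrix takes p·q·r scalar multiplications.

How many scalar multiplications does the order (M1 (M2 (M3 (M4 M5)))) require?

2940

(M4 M5): 2×20 by 20×7 → 2×7, cost 2·20·7 = 280
(M3 (M4 M5)): 15×2 by 2×7 → 15×7, cost 15·2·7 = 210; cumulative 490
(M2 (M3 (M4 M5))): 14×15 by 15×7 → 14×7, cost 14·15·7 = 1470; cumulative 1960
(M1 (M2 (M3 (M4 M5)))): 10×14 by 14×7 → 10×7, cost 10·14·7 = 980; cumulative 2940
Total: 2940 scalar multiplications.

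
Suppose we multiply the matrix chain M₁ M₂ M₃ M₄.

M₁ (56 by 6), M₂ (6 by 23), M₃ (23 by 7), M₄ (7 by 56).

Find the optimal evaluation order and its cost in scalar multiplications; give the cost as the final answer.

Adjacent pairs: M₁M₂ = 56·6·23 = 7728; M₂M₃ = 6·23·7 = 966; M₃M₄ = 23·7·56 = 9016.
Length 3: M₁..M₃: k=1: 0+966+56·6·7=3318; k=2: 7728+0+56·23·7=16744 → min 3318 | M₂..M₄: k=2: 0+9016+6·23·56=16744; k=3: 966+0+6·7·56=3318 → min 3318.
Length 4: M₁..M₄: k=1: 0+3318+56·6·56=22134; k=2: 7728+9016+56·23·56=88872; k=3: 3318+0+56·7·56=25270 → min 22134.
Optimal parenthesization: (M₁ ((M₂ M₃) M₄)) with cost 22134.

22134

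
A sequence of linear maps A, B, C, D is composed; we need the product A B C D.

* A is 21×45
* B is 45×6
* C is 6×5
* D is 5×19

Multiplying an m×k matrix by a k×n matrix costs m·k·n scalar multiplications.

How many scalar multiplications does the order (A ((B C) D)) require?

(B C): 45×6 by 6×5 → 45×5, cost 45·6·5 = 1350
((B C) D): 45×5 by 5×19 → 45×19, cost 45·5·19 = 4275; cumulative 5625
(A ((B C) D)): 21×45 by 45×19 → 21×19, cost 21·45·19 = 17955; cumulative 23580
Total: 23580 scalar multiplications.

23580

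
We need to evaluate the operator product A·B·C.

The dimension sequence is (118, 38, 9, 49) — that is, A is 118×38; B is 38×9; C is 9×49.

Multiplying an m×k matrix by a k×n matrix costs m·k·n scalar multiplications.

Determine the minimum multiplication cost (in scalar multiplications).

92394

Order (A·(B·C)): (B·C): 38×9 by 9×49 → 38×49, cost 38·9·49 = 16758; (A·(B·C)): 118×38 by 38×49 → 118×49, cost 118·38·49 = 219716; cumulative 236474. Total 236474.
Order ((A·B)·C): (A·B): 118×38 by 38×9 → 118×9, cost 118·38·9 = 40356; ((A·B)·C): 118×9 by 9×49 → 118×49, cost 118·9·49 = 52038; cumulative 92394. Total 92394.
Minimum: 92394.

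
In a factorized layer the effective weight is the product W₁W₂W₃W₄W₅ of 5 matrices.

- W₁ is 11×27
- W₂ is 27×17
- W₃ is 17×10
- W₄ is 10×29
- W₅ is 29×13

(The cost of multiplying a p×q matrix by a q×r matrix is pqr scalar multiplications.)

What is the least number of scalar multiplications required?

12119

Adjacent pairs: W₁W₂ = 11·27·17 = 5049; W₂W₃ = 27·17·10 = 4590; W₃W₄ = 17·10·29 = 4930; W₄W₅ = 10·29·13 = 3770.
Length 3: W₁..W₃: k=1: 0+4590+11·27·10=7560; k=2: 5049+0+11·17·10=6919 → min 6919 | W₂..W₄: k=2: 0+4930+27·17·29=18241; k=3: 4590+0+27·10·29=12420 → min 12420 | W₃..W₅: k=3: 0+3770+17·10·13=5980; k=4: 4930+0+17·29·13=11339 → min 5980.
Length 4: W₁..W₄: k=1: 0+12420+11·27·29=21033; k=2: 5049+4930+11·17·29=15402; k=3: 6919+0+11·10·29=10109 → min 10109 | W₂..W₅: k=2: 0+5980+27·17·13=11947; k=3: 4590+3770+27·10·13=11870; k=4: 12420+0+27·29·13=22599 → min 11870.
Length 5: W₁..W₅: k=1: 0+11870+11·27·13=15731; k=2: 5049+5980+11·17·13=13460; k=3: 6919+3770+11·10·13=12119; k=4: 10109+0+11·29·13=14256 → min 12119.
Optimal order: (((W₁W₂)W₃)(W₄W₅)) with cost 12119.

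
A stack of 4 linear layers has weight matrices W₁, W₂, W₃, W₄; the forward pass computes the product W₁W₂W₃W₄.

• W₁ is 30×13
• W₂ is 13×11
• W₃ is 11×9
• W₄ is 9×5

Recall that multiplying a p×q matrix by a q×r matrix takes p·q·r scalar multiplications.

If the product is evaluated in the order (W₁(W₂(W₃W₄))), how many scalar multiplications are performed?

(W₃W₄): 11×9 by 9×5 → 11×5, cost 11·9·5 = 495
(W₂(W₃W₄)): 13×11 by 11×5 → 13×5, cost 13·11·5 = 715; cumulative 1210
(W₁(W₂(W₃W₄))): 30×13 by 13×5 → 30×5, cost 30·13·5 = 1950; cumulative 3160
Total: 3160 scalar multiplications.

3160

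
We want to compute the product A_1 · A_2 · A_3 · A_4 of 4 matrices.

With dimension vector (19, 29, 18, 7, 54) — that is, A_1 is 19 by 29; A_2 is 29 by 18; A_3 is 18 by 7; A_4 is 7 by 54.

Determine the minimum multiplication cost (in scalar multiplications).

14693

Adjacent pairs: A_1A_2 = 19·29·18 = 9918; A_2A_3 = 29·18·7 = 3654; A_3A_4 = 18·7·54 = 6804.
Length 3: A_1..A_3: k=1: 0+3654+19·29·7=7511; k=2: 9918+0+19·18·7=12312 → min 7511 | A_2..A_4: k=2: 0+6804+29·18·54=34992; k=3: 3654+0+29·7·54=14616 → min 14616.
Length 4: A_1..A_4: k=1: 0+14616+19·29·54=44370; k=2: 9918+6804+19·18·54=35190; k=3: 7511+0+19·7·54=14693 → min 14693.
Optimal order: ((A_1 · (A_2 · A_3)) · A_4) with cost 14693.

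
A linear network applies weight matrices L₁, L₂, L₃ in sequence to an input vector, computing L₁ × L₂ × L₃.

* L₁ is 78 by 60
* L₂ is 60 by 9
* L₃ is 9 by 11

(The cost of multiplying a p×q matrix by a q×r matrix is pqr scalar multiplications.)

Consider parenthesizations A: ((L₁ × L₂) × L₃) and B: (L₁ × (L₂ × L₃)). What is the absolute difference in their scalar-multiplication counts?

Order A = ((L₁ × L₂) × L₃): (L₁ × L₂): 78×60 by 60×9 → 78×9, cost 78·60·9 = 42120; ((L₁ × L₂) × L₃): 78×9 by 9×11 → 78×11, cost 78·9·11 = 7722; cumulative 49842. Total 49842.
Order B = (L₁ × (L₂ × L₃)): (L₂ × L₃): 60×9 by 9×11 → 60×11, cost 60·9·11 = 5940; (L₁ × (L₂ × L₃)): 78×60 by 60×11 → 78×11, cost 78·60·11 = 51480; cumulative 57420. Total 57420.
Difference: |49842 − 57420| = 7578.

7578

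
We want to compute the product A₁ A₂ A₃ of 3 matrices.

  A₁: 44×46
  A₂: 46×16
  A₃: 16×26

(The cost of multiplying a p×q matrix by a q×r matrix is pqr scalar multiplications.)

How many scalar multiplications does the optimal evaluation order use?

Order (A₁ (A₂ A₃)): (A₂ A₃): 46×16 by 16×26 → 46×26, cost 46·16·26 = 19136; (A₁ (A₂ A₃)): 44×46 by 46×26 → 44×26, cost 44·46·26 = 52624; cumulative 71760. Total 71760.
Order ((A₁ A₂) A₃): (A₁ A₂): 44×46 by 46×16 → 44×16, cost 44·46·16 = 32384; ((A₁ A₂) A₃): 44×16 by 16×26 → 44×26, cost 44·16·26 = 18304; cumulative 50688. Total 50688.
Minimum: 50688.

50688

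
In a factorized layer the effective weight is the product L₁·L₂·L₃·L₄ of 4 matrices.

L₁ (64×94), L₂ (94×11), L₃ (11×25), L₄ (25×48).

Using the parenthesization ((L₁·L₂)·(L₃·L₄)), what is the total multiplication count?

(L₁·L₂): 64×94 by 94×11 → 64×11, cost 64·94·11 = 66176
(L₃·L₄): 11×25 by 25×48 → 11×48, cost 11·25·48 = 13200
((L₁·L₂)·(L₃·L₄)): 64×11 by 11×48 → 64×48, cost 64·11·48 = 33792; cumulative 113168
Total: 113168 scalar multiplications.

113168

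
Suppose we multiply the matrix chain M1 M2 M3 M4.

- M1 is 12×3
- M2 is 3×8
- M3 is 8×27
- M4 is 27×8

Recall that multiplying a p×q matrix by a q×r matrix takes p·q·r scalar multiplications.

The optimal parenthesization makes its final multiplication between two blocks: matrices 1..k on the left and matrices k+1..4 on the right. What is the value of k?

1

Adjacent pairs: M1M2 = 12·3·8 = 288; M2M3 = 3·8·27 = 648; M3M4 = 8·27·8 = 1728.
Length 3: M1..M3: k=1: 0+648+12·3·27=1620; k=2: 288+0+12·8·27=2880 → min 1620 | M2..M4: k=2: 0+1728+3·8·8=1920; k=3: 648+0+3·27·8=1296 → min 1296.
Top-level splits: k=1: (M1..M1)·(M2..M4) → 0+1296+12·3·8 = 1584; k=2: (M1..M2)·(M3..M4) → 288+1728+12·8·8 = 2784; k=3: (M1..M3)·(M4..M4) → 1620+0+12·27·8 = 4212.
Best split is after M1, i.e. k = 1.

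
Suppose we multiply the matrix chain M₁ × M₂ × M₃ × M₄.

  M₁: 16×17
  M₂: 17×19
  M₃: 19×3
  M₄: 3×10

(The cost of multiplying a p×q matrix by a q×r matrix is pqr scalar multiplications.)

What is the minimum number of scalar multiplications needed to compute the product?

Adjacent pairs: M₁M₂ = 16·17·19 = 5168; M₂M₃ = 17·19·3 = 969; M₃M₄ = 19·3·10 = 570.
Length 3: M₁..M₃: k=1: 0+969+16·17·3=1785; k=2: 5168+0+16·19·3=6080 → min 1785 | M₂..M₄: k=2: 0+570+17·19·10=3800; k=3: 969+0+17·3·10=1479 → min 1479.
Length 4: M₁..M₄: k=1: 0+1479+16·17·10=4199; k=2: 5168+570+16·19·10=8778; k=3: 1785+0+16·3·10=2265 → min 2265.
Optimal order: ((M₁ × (M₂ × M₃)) × M₄) with cost 2265.

2265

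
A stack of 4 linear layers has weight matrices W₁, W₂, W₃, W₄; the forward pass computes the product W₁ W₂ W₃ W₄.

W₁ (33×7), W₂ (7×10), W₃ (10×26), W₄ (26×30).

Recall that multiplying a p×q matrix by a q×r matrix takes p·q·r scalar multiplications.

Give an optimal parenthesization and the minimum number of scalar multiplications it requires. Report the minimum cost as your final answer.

14210

Adjacent pairs: W₁W₂ = 33·7·10 = 2310; W₂W₃ = 7·10·26 = 1820; W₃W₄ = 10·26·30 = 7800.
Length 3: W₁..W₃: k=1: 0+1820+33·7·26=7826; k=2: 2310+0+33·10·26=10890 → min 7826 | W₂..W₄: k=2: 0+7800+7·10·30=9900; k=3: 1820+0+7·26·30=7280 → min 7280.
Length 4: W₁..W₄: k=1: 0+7280+33·7·30=14210; k=2: 2310+7800+33·10·30=20010; k=3: 7826+0+33·26·30=33566 → min 14210.
Optimal parenthesization: (W₁ ((W₂ W₃) W₄)) with cost 14210.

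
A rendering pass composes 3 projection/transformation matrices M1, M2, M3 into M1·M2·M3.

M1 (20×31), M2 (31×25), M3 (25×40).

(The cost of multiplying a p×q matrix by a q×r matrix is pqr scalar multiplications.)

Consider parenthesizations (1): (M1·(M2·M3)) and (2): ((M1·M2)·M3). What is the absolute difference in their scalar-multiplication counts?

20300

Order (1) = (M1·(M2·M3)): (M2·M3): 31×25 by 25×40 → 31×40, cost 31·25·40 = 31000; (M1·(M2·M3)): 20×31 by 31×40 → 20×40, cost 20·31·40 = 24800; cumulative 55800. Total 55800.
Order (2) = ((M1·M2)·M3): (M1·M2): 20×31 by 31×25 → 20×25, cost 20·31·25 = 15500; ((M1·M2)·M3): 20×25 by 25×40 → 20×40, cost 20·25·40 = 20000; cumulative 35500. Total 35500.
Difference: |55800 − 35500| = 20300.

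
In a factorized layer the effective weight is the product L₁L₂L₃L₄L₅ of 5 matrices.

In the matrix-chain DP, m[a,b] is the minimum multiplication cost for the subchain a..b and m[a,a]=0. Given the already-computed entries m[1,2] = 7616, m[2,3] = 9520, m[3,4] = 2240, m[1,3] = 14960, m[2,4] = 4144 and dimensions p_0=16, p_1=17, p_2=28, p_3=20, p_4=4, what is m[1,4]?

5232

m[1,4] = min over k∈[1,3] of m[1,k]+m[k+1,4]+p_{0}·p_k·p_{4}.
k=1: 0 + 4144 + 16·17·4 = 5232; k=2: 7616 + 2240 + 16·28·4 = 11648; k=3: 14960 + 0 + 16·20·4 = 16240.
Minimum: 5232 at k=1.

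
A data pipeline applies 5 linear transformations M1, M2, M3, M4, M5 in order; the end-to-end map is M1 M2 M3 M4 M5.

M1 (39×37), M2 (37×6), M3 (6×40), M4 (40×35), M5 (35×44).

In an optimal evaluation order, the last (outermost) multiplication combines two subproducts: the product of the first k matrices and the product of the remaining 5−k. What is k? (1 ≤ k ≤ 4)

Adjacent pairs: M1M2 = 39·37·6 = 8658; M2M3 = 37·6·40 = 8880; M3M4 = 6·40·35 = 8400; M4M5 = 40·35·44 = 61600.
Length 3: M1..M3: k=1: 0+8880+39·37·40=66600; k=2: 8658+0+39·6·40=18018 → min 18018 | M2..M4: k=2: 0+8400+37·6·35=16170; k=3: 8880+0+37·40·35=60680 → min 16170 | M3..M5: k=3: 0+61600+6·40·44=72160; k=4: 8400+0+6·35·44=17640 → min 17640.
Length 4: M1..M4: k=1: 0+16170+39·37·35=66675; k=2: 8658+8400+39·6·35=25248; k=3: 18018+0+39·40·35=72618 → min 25248 | M2..M5: k=2: 0+17640+37·6·44=27408; k=3: 8880+61600+37·40·44=135600; k=4: 16170+0+37·35·44=73150 → min 27408.
Top-level splits: k=1: (M1..M1)·(M2..M5) → 0+27408+39·37·44 = 90900; k=2: (M1..M2)·(M3..M5) → 8658+17640+39·6·44 = 36594; k=3: (M1..M3)·(M4..M5) → 18018+61600+39·40·44 = 148258; k=4: (M1..M4)·(M5..M5) → 25248+0+39·35·44 = 85308.
Best split is after M2, i.e. k = 2.

2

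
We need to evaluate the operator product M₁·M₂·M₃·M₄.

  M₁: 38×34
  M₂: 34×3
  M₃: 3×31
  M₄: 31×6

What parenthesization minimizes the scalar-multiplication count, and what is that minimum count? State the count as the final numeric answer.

Adjacent pairs: M₁M₂ = 38·34·3 = 3876; M₂M₃ = 34·3·31 = 3162; M₃M₄ = 3·31·6 = 558.
Length 3: M₁..M₃: k=1: 0+3162+38·34·31=43214; k=2: 3876+0+38·3·31=7410 → min 7410 | M₂..M₄: k=2: 0+558+34·3·6=1170; k=3: 3162+0+34·31·6=9486 → min 1170.
Length 4: M₁..M₄: k=1: 0+1170+38·34·6=8922; k=2: 3876+558+38·3·6=5118; k=3: 7410+0+38·31·6=14478 → min 5118.
Optimal parenthesization: ((M₁·M₂)·(M₃·M₄)) with cost 5118.

5118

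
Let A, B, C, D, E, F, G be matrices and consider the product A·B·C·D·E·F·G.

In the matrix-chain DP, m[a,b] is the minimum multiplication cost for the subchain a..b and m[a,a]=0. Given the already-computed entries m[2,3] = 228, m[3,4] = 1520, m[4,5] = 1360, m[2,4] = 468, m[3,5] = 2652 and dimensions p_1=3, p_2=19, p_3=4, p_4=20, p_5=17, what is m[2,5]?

1488

m[2,5] = min over k∈[2,4] of m[2,k]+m[k+1,5]+p_{1}·p_k·p_{5}.
k=2: 0 + 2652 + 3·19·17 = 3621; k=3: 228 + 1360 + 3·4·17 = 1792; k=4: 468 + 0 + 3·20·17 = 1488.
Minimum: 1488 at k=4.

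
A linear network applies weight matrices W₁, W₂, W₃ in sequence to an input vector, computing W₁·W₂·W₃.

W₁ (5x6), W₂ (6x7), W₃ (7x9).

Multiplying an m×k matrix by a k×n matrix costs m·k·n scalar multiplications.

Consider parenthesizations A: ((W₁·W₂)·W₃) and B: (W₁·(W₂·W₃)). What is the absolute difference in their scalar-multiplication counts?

Order A = ((W₁·W₂)·W₃): (W₁·W₂): 5×6 by 6×7 → 5×7, cost 5·6·7 = 210; ((W₁·W₂)·W₃): 5×7 by 7×9 → 5×9, cost 5·7·9 = 315; cumulative 525. Total 525.
Order B = (W₁·(W₂·W₃)): (W₂·W₃): 6×7 by 7×9 → 6×9, cost 6·7·9 = 378; (W₁·(W₂·W₃)): 5×6 by 6×9 → 5×9, cost 5·6·9 = 270; cumulative 648. Total 648.
Difference: |525 − 648| = 123.

123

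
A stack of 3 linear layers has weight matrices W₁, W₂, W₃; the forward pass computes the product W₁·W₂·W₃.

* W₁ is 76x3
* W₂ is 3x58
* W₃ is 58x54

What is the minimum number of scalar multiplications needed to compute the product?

21708

Order (W₁·(W₂·W₃)): (W₂·W₃): 3×58 by 58×54 → 3×54, cost 3·58·54 = 9396; (W₁·(W₂·W₃)): 76×3 by 3×54 → 76×54, cost 76·3·54 = 12312; cumulative 21708. Total 21708.
Order ((W₁·W₂)·W₃): (W₁·W₂): 76×3 by 3×58 → 76×58, cost 76·3·58 = 13224; ((W₁·W₂)·W₃): 76×58 by 58×54 → 76×54, cost 76·58·54 = 238032; cumulative 251256. Total 251256.
Minimum: 21708.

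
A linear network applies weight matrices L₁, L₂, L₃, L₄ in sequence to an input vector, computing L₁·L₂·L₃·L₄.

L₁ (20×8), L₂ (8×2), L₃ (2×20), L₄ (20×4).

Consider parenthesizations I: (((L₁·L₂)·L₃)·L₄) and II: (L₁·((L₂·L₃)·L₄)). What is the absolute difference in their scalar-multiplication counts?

1120

Order I = (((L₁·L₂)·L₃)·L₄): (L₁·L₂): 20×8 by 8×2 → 20×2, cost 20·8·2 = 320; ((L₁·L₂)·L₃): 20×2 by 2×20 → 20×20, cost 20·2·20 = 800; cumulative 1120; (((L₁·L₂)·L₃)·L₄): 20×20 by 20×4 → 20×4, cost 20·20·4 = 1600; cumulative 2720. Total 2720.
Order II = (L₁·((L₂·L₃)·L₄)): (L₂·L₃): 8×2 by 2×20 → 8×20, cost 8·2·20 = 320; ((L₂·L₃)·L₄): 8×20 by 20×4 → 8×4, cost 8·20·4 = 640; cumulative 960; (L₁·((L₂·L₃)·L₄)): 20×8 by 8×4 → 20×4, cost 20·8·4 = 640; cumulative 1600. Total 1600.
Difference: |2720 − 1600| = 1120.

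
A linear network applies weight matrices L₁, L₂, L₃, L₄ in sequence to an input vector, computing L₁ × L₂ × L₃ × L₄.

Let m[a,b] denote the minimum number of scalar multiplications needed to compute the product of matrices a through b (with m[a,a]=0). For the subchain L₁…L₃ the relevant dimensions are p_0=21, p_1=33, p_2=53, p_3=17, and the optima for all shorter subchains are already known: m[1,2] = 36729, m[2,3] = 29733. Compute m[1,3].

41514

m[1,3] = min over k∈[1,2] of m[1,k]+m[k+1,3]+p_{0}·p_k·p_{3}.
k=1: 0 + 29733 + 21·33·17 = 41514; k=2: 36729 + 0 + 21·53·17 = 55650.
Minimum: 41514 at k=1.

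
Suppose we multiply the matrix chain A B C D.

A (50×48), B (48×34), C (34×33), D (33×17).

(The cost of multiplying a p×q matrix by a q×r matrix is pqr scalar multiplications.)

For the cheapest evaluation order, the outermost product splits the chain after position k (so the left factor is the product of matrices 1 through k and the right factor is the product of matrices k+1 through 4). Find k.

1

Adjacent pairs: AB = 50·48·34 = 81600; BC = 48·34·33 = 53856; CD = 34·33·17 = 19074.
Length 3: A..C: k=1: 0+53856+50·48·33=133056; k=2: 81600+0+50·34·33=137700 → min 133056 | B..D: k=2: 0+19074+48·34·17=46818; k=3: 53856+0+48·33·17=80784 → min 46818.
Top-level splits: k=1: (A..A)·(B..D) → 0+46818+50·48·17 = 87618; k=2: (A..B)·(C..D) → 81600+19074+50·34·17 = 129574; k=3: (A..C)·(D..D) → 133056+0+50·33·17 = 161106.
Best split is after A, i.e. k = 1.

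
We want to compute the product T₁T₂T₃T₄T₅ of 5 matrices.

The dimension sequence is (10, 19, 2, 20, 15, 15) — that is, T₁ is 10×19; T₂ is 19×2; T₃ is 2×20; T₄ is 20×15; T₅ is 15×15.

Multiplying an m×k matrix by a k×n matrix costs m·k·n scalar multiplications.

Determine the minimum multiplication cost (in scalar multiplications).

Adjacent pairs: T₁T₂ = 10·19·2 = 380; T₂T₃ = 19·2·20 = 760; T₃T₄ = 2·20·15 = 600; T₄T₅ = 20·15·15 = 4500.
Length 3: T₁..T₃: k=1: 0+760+10·19·20=4560; k=2: 380+0+10·2·20=780 → min 780 | T₂..T₄: k=2: 0+600+19·2·15=1170; k=3: 760+0+19·20·15=6460 → min 1170 | T₃..T₅: k=3: 0+4500+2·20·15=5100; k=4: 600+0+2·15·15=1050 → min 1050.
Length 4: T₁..T₄: k=1: 0+1170+10·19·15=4020; k=2: 380+600+10·2·15=1280; k=3: 780+0+10·20·15=3780 → min 1280 | T₂..T₅: k=2: 0+1050+19·2·15=1620; k=3: 760+4500+19·20·15=10960; k=4: 1170+0+19·15·15=5445 → min 1620.
Length 5: T₁..T₅: k=1: 0+1620+10·19·15=4470; k=2: 380+1050+10·2·15=1730; k=3: 780+4500+10·20·15=8280; k=4: 1280+0+10·15·15=3530 → min 1730.
Optimal order: ((T₁T₂)((T₃T₄)T₅)) with cost 1730.

1730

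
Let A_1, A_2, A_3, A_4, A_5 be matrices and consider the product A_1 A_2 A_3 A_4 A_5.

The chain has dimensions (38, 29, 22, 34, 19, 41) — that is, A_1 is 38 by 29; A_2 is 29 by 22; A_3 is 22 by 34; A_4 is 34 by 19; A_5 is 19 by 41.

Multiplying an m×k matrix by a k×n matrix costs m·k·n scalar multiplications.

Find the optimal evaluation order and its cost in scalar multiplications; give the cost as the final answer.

76874

Adjacent pairs: A_1A_2 = 38·29·22 = 24244; A_2A_3 = 29·22·34 = 21692; A_3A_4 = 22·34·19 = 14212; A_4A_5 = 34·19·41 = 26486.
Length 3: A_1..A_3: k=1: 0+21692+38·29·34=59160; k=2: 24244+0+38·22·34=52668 → min 52668 | A_2..A_4: k=2: 0+14212+29·22·19=26334; k=3: 21692+0+29·34·19=40426 → min 26334 | A_3..A_5: k=3: 0+26486+22·34·41=57154; k=4: 14212+0+22·19·41=31350 → min 31350.
Length 4: A_1..A_4: k=1: 0+26334+38·29·19=47272; k=2: 24244+14212+38·22·19=54340; k=3: 52668+0+38·34·19=77216 → min 47272 | A_2..A_5: k=2: 0+31350+29·22·41=57508; k=3: 21692+26486+29·34·41=88604; k=4: 26334+0+29·19·41=48925 → min 48925.
Length 5: A_1..A_5: k=1: 0+48925+38·29·41=94107; k=2: 24244+31350+38·22·41=89870; k=3: 52668+26486+38·34·41=132126; k=4: 47272+0+38·19·41=76874 → min 76874.
Optimal parenthesization: ((A_1 (A_2 (A_3 A_4))) A_5) with cost 76874.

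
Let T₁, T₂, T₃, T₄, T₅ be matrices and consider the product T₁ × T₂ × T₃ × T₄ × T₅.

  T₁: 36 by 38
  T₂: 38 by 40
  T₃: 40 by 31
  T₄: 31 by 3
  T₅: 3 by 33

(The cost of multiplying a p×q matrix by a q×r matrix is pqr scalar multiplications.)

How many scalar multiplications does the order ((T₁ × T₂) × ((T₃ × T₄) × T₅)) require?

(T₁ × T₂): 36×38 by 38×40 → 36×40, cost 36·38·40 = 54720
(T₃ × T₄): 40×31 by 31×3 → 40×3, cost 40·31·3 = 3720
((T₃ × T₄) × T₅): 40×3 by 3×33 → 40×33, cost 40·3·33 = 3960; cumulative 7680
((T₁ × T₂) × ((T₃ × T₄) × T₅)): 36×40 by 40×33 → 36×33, cost 36·40·33 = 47520; cumulative 109920
Total: 109920 scalar multiplications.

109920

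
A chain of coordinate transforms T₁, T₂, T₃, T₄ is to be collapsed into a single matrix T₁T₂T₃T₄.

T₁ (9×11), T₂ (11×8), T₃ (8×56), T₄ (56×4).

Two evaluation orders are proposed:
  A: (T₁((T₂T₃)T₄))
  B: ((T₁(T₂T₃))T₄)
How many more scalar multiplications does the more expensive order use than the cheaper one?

4700

Order A = (T₁((T₂T₃)T₄)): (T₂T₃): 11×8 by 8×56 → 11×56, cost 11·8·56 = 4928; ((T₂T₃)T₄): 11×56 by 56×4 → 11×4, cost 11·56·4 = 2464; cumulative 7392; (T₁((T₂T₃)T₄)): 9×11 by 11×4 → 9×4, cost 9·11·4 = 396; cumulative 7788. Total 7788.
Order B = ((T₁(T₂T₃))T₄): (T₂T₃): 11×8 by 8×56 → 11×56, cost 11·8·56 = 4928; (T₁(T₂T₃)): 9×11 by 11×56 → 9×56, cost 9·11·56 = 5544; cumulative 10472; ((T₁(T₂T₃))T₄): 9×56 by 56×4 → 9×4, cost 9·56·4 = 2016; cumulative 12488. Total 12488.
Difference: |7788 − 12488| = 4700.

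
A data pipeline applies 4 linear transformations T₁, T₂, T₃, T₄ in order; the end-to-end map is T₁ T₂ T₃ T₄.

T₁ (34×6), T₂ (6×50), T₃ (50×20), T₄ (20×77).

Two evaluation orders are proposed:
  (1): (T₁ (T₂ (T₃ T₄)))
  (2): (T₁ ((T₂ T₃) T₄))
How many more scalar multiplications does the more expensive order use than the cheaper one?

Order (1) = (T₁ (T₂ (T₃ T₄))): (T₃ T₄): 50×20 by 20×77 → 50×77, cost 50·20·77 = 77000; (T₂ (T₃ T₄)): 6×50 by 50×77 → 6×77, cost 6·50·77 = 23100; cumulative 100100; (T₁ (T₂ (T₃ T₄))): 34×6 by 6×77 → 34×77, cost 34·6·77 = 15708; cumulative 115808. Total 115808.
Order (2) = (T₁ ((T₂ T₃) T₄)): (T₂ T₃): 6×50 by 50×20 → 6×20, cost 6·50·20 = 6000; ((T₂ T₃) T₄): 6×20 by 20×77 → 6×77, cost 6·20·77 = 9240; cumulative 15240; (T₁ ((T₂ T₃) T₄)): 34×6 by 6×77 → 34×77, cost 34·6·77 = 15708; cumulative 30948. Total 30948.
Difference: |115808 − 30948| = 84860.

84860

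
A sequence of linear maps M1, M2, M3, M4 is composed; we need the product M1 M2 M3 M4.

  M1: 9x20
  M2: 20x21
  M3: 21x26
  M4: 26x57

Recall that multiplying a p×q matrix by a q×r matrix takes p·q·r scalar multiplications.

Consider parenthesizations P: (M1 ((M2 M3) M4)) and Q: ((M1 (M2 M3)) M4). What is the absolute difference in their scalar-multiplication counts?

Order P = (M1 ((M2 M3) M4)): (M2 M3): 20×21 by 21×26 → 20×26, cost 20·21·26 = 10920; ((M2 M3) M4): 20×26 by 26×57 → 20×57, cost 20·26·57 = 29640; cumulative 40560; (M1 ((M2 M3) M4)): 9×20 by 20×57 → 9×57, cost 9·20·57 = 10260; cumulative 50820. Total 50820.
Order Q = ((M1 (M2 M3)) M4): (M2 M3): 20×21 by 21×26 → 20×26, cost 20·21·26 = 10920; (M1 (M2 M3)): 9×20 by 20×26 → 9×26, cost 9·20·26 = 4680; cumulative 15600; ((M1 (M2 M3)) M4): 9×26 by 26×57 → 9×57, cost 9·26·57 = 13338; cumulative 28938. Total 28938.
Difference: |50820 − 28938| = 21882.

21882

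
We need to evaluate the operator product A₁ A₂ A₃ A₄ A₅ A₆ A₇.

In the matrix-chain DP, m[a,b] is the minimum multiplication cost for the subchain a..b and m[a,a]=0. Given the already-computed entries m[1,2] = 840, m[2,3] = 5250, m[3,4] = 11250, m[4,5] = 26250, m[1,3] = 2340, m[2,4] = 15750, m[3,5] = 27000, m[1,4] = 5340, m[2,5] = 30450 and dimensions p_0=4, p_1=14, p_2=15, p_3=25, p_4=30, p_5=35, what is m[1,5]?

m[1,5] = min over k∈[1,4] of m[1,k]+m[k+1,5]+p_{0}·p_k·p_{5}.
k=1: 0 + 30450 + 4·14·35 = 32410; k=2: 840 + 27000 + 4·15·35 = 29940; k=3: 2340 + 26250 + 4·25·35 = 32090; k=4: 5340 + 0 + 4·30·35 = 9540.
Minimum: 9540 at k=4.

9540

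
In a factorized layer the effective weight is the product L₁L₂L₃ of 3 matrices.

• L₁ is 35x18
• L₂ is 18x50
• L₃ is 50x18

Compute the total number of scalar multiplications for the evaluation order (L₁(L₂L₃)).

27540

(L₂L₃): 18×50 by 50×18 → 18×18, cost 18·50·18 = 16200
(L₁(L₂L₃)): 35×18 by 18×18 → 35×18, cost 35·18·18 = 11340; cumulative 27540
Total: 27540 scalar multiplications.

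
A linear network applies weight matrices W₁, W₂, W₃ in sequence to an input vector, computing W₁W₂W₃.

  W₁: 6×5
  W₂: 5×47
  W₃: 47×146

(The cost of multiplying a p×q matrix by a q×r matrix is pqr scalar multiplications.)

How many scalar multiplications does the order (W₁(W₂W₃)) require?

(W₂W₃): 5×47 by 47×146 → 5×146, cost 5·47·146 = 34310
(W₁(W₂W₃)): 6×5 by 5×146 → 6×146, cost 6·5·146 = 4380; cumulative 38690
Total: 38690 scalar multiplications.

38690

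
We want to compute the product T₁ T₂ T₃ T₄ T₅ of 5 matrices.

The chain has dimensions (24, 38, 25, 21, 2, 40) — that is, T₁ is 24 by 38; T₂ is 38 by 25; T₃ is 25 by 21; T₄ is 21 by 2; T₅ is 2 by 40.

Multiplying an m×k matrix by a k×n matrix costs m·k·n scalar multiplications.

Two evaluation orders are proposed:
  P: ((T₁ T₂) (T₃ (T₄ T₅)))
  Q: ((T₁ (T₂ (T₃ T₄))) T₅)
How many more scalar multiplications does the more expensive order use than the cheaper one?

62786

Order P = ((T₁ T₂) (T₃ (T₄ T₅))): (T₁ T₂): 24×38 by 38×25 → 24×25, cost 24·38·25 = 22800; (T₄ T₅): 21×2 by 2×40 → 21×40, cost 21·2·40 = 1680; (T₃ (T₄ T₅)): 25×21 by 21×40 → 25×40, cost 25·21·40 = 21000; cumulative 22680; ((T₁ T₂) (T₃ (T₄ T₅))): 24×25 by 25×40 → 24×40, cost 24·25·40 = 24000; cumulative 69480. Total 69480.
Order Q = ((T₁ (T₂ (T₃ T₄))) T₅): (T₃ T₄): 25×21 by 21×2 → 25×2, cost 25·21·2 = 1050; (T₂ (T₃ T₄)): 38×25 by 25×2 → 38×2, cost 38·25·2 = 1900; cumulative 2950; (T₁ (T₂ (T₃ T₄))): 24×38 by 38×2 → 24×2, cost 24·38·2 = 1824; cumulative 4774; ((T₁ (T₂ (T₃ T₄))) T₅): 24×2 by 2×40 → 24×40, cost 24·2·40 = 1920; cumulative 6694. Total 6694.
Difference: |69480 − 6694| = 62786.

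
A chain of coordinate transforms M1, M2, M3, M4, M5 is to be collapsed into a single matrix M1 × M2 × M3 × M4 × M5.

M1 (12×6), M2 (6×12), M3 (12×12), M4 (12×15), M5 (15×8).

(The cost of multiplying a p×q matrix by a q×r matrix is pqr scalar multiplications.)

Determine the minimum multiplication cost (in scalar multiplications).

3240

Adjacent pairs: M1M2 = 12·6·12 = 864; M2M3 = 6·12·12 = 864; M3M4 = 12·12·15 = 2160; M4M5 = 12·15·8 = 1440.
Length 3: M1..M3: k=1: 0+864+12·6·12=1728; k=2: 864+0+12·12·12=2592 → min 1728 | M2..M4: k=2: 0+2160+6·12·15=3240; k=3: 864+0+6·12·15=1944 → min 1944 | M3..M5: k=3: 0+1440+12·12·8=2592; k=4: 2160+0+12·15·8=3600 → min 2592.
Length 4: M1..M4: k=1: 0+1944+12·6·15=3024; k=2: 864+2160+12·12·15=5184; k=3: 1728+0+12·12·15=3888 → min 3024 | M2..M5: k=2: 0+2592+6·12·8=3168; k=3: 864+1440+6·12·8=2880; k=4: 1944+0+6·15·8=2664 → min 2664.
Length 5: M1..M5: k=1: 0+2664+12·6·8=3240; k=2: 864+2592+12·12·8=4608; k=3: 1728+1440+12·12·8=4320; k=4: 3024+0+12·15·8=4464 → min 3240.
Optimal order: (M1 × (((M2 × M3) × M4) × M5)) with cost 3240.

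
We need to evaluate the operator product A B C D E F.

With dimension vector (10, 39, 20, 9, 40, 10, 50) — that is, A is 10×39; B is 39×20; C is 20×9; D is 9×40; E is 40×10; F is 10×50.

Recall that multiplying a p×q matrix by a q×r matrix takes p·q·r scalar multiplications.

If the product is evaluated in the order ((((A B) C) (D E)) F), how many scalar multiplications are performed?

(A B): 10×39 by 39×20 → 10×20, cost 10·39·20 = 7800
((A B) C): 10×20 by 20×9 → 10×9, cost 10·20·9 = 1800; cumulative 9600
(D E): 9×40 by 40×10 → 9×10, cost 9·40·10 = 3600
(((A B) C) (D E)): 10×9 by 9×10 → 10×10, cost 10·9·10 = 900; cumulative 14100
((((A B) C) (D E)) F): 10×10 by 10×50 → 10×50, cost 10·10·50 = 5000; cumulative 19100
Total: 19100 scalar multiplications.

19100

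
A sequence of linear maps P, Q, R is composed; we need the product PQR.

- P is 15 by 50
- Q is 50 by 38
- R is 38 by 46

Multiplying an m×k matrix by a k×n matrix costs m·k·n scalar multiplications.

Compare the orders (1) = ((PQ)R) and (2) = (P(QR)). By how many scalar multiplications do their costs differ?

Order (1) = ((PQ)R): (PQ): 15×50 by 50×38 → 15×38, cost 15·50·38 = 28500; ((PQ)R): 15×38 by 38×46 → 15×46, cost 15·38·46 = 26220; cumulative 54720. Total 54720.
Order (2) = (P(QR)): (QR): 50×38 by 38×46 → 50×46, cost 50·38·46 = 87400; (P(QR)): 15×50 by 50×46 → 15×46, cost 15·50·46 = 34500; cumulative 121900. Total 121900.
Difference: |54720 − 121900| = 67180.

67180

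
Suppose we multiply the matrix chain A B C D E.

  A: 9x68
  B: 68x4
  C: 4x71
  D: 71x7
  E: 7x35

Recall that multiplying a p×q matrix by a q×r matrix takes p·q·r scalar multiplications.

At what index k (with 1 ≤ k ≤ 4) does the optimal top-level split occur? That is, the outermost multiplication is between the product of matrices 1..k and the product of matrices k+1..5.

2

Adjacent pairs: AB = 9·68·4 = 2448; BC = 68·4·71 = 19312; CD = 4·71·7 = 1988; DE = 71·7·35 = 17395.
Length 3: A..C: k=1: 0+19312+9·68·71=62764; k=2: 2448+0+9·4·71=5004 → min 5004 | B..D: k=2: 0+1988+68·4·7=3892; k=3: 19312+0+68·71·7=53108 → min 3892 | C..E: k=3: 0+17395+4·71·35=27335; k=4: 1988+0+4·7·35=2968 → min 2968.
Length 4: A..D: k=1: 0+3892+9·68·7=8176; k=2: 2448+1988+9·4·7=4688; k=3: 5004+0+9·71·7=9477 → min 4688 | B..E: k=2: 0+2968+68·4·35=12488; k=3: 19312+17395+68·71·35=205687; k=4: 3892+0+68·7·35=20552 → min 12488.
Top-level splits: k=1: (A..A)·(B..E) → 0+12488+9·68·35 = 33908; k=2: (A..B)·(C..E) → 2448+2968+9·4·35 = 6676; k=3: (A..C)·(D..E) → 5004+17395+9·71·35 = 44764; k=4: (A..D)·(E..E) → 4688+0+9·7·35 = 6893.
Best split is after B, i.e. k = 2.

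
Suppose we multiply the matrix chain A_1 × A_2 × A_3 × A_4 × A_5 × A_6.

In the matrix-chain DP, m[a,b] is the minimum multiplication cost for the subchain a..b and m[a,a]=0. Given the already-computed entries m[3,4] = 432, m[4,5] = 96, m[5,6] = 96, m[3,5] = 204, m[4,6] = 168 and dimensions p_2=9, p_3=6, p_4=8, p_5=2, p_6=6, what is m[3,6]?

312

m[3,6] = min over k∈[3,5] of m[3,k]+m[k+1,6]+p_{2}·p_k·p_{6}.
k=3: 0 + 168 + 9·6·6 = 492; k=4: 432 + 96 + 9·8·6 = 960; k=5: 204 + 0 + 9·2·6 = 312.
Minimum: 312 at k=5.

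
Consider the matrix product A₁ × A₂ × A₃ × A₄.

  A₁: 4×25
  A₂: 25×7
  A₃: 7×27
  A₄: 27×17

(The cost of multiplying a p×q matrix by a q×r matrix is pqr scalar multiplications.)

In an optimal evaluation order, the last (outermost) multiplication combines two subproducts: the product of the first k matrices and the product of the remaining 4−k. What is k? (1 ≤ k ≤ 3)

3

Adjacent pairs: A₁A₂ = 4·25·7 = 700; A₂A₃ = 25·7·27 = 4725; A₃A₄ = 7·27·17 = 3213.
Length 3: A₁..A₃: k=1: 0+4725+4·25·27=7425; k=2: 700+0+4·7·27=1456 → min 1456 | A₂..A₄: k=2: 0+3213+25·7·17=6188; k=3: 4725+0+25·27·17=16200 → min 6188.
Top-level splits: k=1: (A₁..A₁)·(A₂..A₄) → 0+6188+4·25·17 = 7888; k=2: (A₁..A₂)·(A₃..A₄) → 700+3213+4·7·17 = 4389; k=3: (A₁..A₃)·(A₄..A₄) → 1456+0+4·27·17 = 3292.
Best split is after A₃, i.e. k = 3.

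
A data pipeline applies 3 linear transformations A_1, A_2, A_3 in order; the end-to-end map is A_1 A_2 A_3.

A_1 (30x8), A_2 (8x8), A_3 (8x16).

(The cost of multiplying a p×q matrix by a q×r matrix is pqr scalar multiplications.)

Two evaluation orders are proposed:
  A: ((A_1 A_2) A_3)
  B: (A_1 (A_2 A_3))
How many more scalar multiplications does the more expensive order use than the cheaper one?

Order A = ((A_1 A_2) A_3): (A_1 A_2): 30×8 by 8×8 → 30×8, cost 30·8·8 = 1920; ((A_1 A_2) A_3): 30×8 by 8×16 → 30×16, cost 30·8·16 = 3840; cumulative 5760. Total 5760.
Order B = (A_1 (A_2 A_3)): (A_2 A_3): 8×8 by 8×16 → 8×16, cost 8·8·16 = 1024; (A_1 (A_2 A_3)): 30×8 by 8×16 → 30×16, cost 30·8·16 = 3840; cumulative 4864. Total 4864.
Difference: |5760 − 4864| = 896.

896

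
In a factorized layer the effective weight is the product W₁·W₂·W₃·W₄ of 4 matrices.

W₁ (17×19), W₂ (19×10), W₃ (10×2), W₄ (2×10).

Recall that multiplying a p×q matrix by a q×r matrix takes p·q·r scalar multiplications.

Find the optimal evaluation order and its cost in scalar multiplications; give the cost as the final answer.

Adjacent pairs: W₁W₂ = 17·19·10 = 3230; W₂W₃ = 19·10·2 = 380; W₃W₄ = 10·2·10 = 200.
Length 3: W₁..W₃: k=1: 0+380+17·19·2=1026; k=2: 3230+0+17·10·2=3570 → min 1026 | W₂..W₄: k=2: 0+200+19·10·10=2100; k=3: 380+0+19·2·10=760 → min 760.
Length 4: W₁..W₄: k=1: 0+760+17·19·10=3990; k=2: 3230+200+17·10·10=5130; k=3: 1026+0+17·2·10=1366 → min 1366.
Optimal parenthesization: ((W₁·(W₂·W₃))·W₄) with cost 1366.

1366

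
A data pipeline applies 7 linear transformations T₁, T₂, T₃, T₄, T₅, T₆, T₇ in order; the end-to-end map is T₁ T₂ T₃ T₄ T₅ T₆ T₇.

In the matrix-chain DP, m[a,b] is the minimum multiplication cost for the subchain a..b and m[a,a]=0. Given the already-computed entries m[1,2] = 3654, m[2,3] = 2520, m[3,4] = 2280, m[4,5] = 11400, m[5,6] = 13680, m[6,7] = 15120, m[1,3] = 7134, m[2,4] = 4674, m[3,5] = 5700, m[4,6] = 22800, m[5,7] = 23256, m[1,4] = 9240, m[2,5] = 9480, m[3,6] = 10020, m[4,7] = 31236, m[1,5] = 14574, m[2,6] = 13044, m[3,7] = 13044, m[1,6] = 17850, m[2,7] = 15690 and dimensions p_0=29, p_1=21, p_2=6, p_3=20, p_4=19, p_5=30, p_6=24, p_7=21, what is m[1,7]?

m[1,7] = min over k∈[1,6] of m[1,k]+m[k+1,7]+p_{0}·p_k·p_{7}.
k=1: 0 + 15690 + 29·21·21 = 28479; k=2: 3654 + 13044 + 29·6·21 = 20352; k=3: 7134 + 31236 + 29·20·21 = 50550; k=4: 9240 + 23256 + 29·19·21 = 44067; k=5: 14574 + 15120 + 29·30·21 = 47964; k=6: 17850 + 0 + 29·24·21 = 32466.
Minimum: 20352 at k=2.

20352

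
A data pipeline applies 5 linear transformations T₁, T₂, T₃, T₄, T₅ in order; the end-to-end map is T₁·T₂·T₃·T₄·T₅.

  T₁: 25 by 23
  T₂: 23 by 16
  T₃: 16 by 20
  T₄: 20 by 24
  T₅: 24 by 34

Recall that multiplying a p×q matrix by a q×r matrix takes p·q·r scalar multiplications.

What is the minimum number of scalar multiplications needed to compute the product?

43536

Adjacent pairs: T₁T₂ = 25·23·16 = 9200; T₂T₃ = 23·16·20 = 7360; T₃T₄ = 16·20·24 = 7680; T₄T₅ = 20·24·34 = 16320.
Length 3: T₁..T₃: k=1: 0+7360+25·23·20=18860; k=2: 9200+0+25·16·20=17200 → min 17200 | T₂..T₄: k=2: 0+7680+23·16·24=16512; k=3: 7360+0+23·20·24=18400 → min 16512 | T₃..T₅: k=3: 0+16320+16·20·34=27200; k=4: 7680+0+16·24·34=20736 → min 20736.
Length 4: T₁..T₄: k=1: 0+16512+25·23·24=30312; k=2: 9200+7680+25·16·24=26480; k=3: 17200+0+25·20·24=29200 → min 26480 | T₂..T₅: k=2: 0+20736+23·16·34=33248; k=3: 7360+16320+23·20·34=39320; k=4: 16512+0+23·24·34=35280 → min 33248.
Length 5: T₁..T₅: k=1: 0+33248+25·23·34=52798; k=2: 9200+20736+25·16·34=43536; k=3: 17200+16320+25·20·34=50520; k=4: 26480+0+25·24·34=46880 → min 43536.
Optimal order: ((T₁·T₂)·((T₃·T₄)·T₅)) with cost 43536.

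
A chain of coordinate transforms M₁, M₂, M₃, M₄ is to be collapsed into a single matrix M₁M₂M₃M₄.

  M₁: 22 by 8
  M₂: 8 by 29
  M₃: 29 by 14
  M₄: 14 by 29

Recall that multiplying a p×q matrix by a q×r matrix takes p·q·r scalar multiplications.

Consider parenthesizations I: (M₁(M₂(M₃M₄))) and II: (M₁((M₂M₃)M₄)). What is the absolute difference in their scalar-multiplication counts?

Order I = (M₁(M₂(M₃M₄))): (M₃M₄): 29×14 by 14×29 → 29×29, cost 29·14·29 = 11774; (M₂(M₃M₄)): 8×29 by 29×29 → 8×29, cost 8·29·29 = 6728; cumulative 18502; (M₁(M₂(M₃M₄))): 22×8 by 8×29 → 22×29, cost 22·8·29 = 5104; cumulative 23606. Total 23606.
Order II = (M₁((M₂M₃)M₄)): (M₂M₃): 8×29 by 29×14 → 8×14, cost 8·29·14 = 3248; ((M₂M₃)M₄): 8×14 by 14×29 → 8×29, cost 8·14·29 = 3248; cumulative 6496; (M₁((M₂M₃)M₄)): 22×8 by 8×29 → 22×29, cost 22·8·29 = 5104; cumulative 11600. Total 11600.
Difference: |23606 − 11600| = 12006.

12006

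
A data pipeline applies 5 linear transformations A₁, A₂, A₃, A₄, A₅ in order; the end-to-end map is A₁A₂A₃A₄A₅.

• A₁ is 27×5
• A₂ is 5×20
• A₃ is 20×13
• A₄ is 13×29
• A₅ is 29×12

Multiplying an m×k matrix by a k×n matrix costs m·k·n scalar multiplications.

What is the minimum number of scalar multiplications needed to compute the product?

Adjacent pairs: A₁A₂ = 27·5·20 = 2700; A₂A₃ = 5·20·13 = 1300; A₃A₄ = 20·13·29 = 7540; A₄A₅ = 13·29·12 = 4524.
Length 3: A₁..A₃: k=1: 0+1300+27·5·13=3055; k=2: 2700+0+27·20·13=9720 → min 3055 | A₂..A₄: k=2: 0+7540+5·20·29=10440; k=3: 1300+0+5·13·29=3185 → min 3185 | A₃..A₅: k=3: 0+4524+20·13·12=7644; k=4: 7540+0+20·29·12=14500 → min 7644.
Length 4: A₁..A₄: k=1: 0+3185+27·5·29=7100; k=2: 2700+7540+27·20·29=25900; k=3: 3055+0+27·13·29=13234 → min 7100 | A₂..A₅: k=2: 0+7644+5·20·12=8844; k=3: 1300+4524+5·13·12=6604; k=4: 3185+0+5·29·12=4925 → min 4925.
Length 5: A₁..A₅: k=1: 0+4925+27·5·12=6545; k=2: 2700+7644+27·20·12=16824; k=3: 3055+4524+27·13·12=11791; k=4: 7100+0+27·29·12=16496 → min 6545.
Optimal order: (A₁(((A₂A₃)A₄)A₅)) with cost 6545.

6545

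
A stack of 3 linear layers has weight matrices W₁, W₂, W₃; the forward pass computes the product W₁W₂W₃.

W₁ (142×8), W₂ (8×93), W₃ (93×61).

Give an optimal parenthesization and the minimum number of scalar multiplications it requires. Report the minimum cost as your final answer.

(W₁(W₂W₃)): cost 114680.
((W₁W₂)W₃): cost 911214.
Optimal: (W₁(W₂W₃)) with cost 114680.

114680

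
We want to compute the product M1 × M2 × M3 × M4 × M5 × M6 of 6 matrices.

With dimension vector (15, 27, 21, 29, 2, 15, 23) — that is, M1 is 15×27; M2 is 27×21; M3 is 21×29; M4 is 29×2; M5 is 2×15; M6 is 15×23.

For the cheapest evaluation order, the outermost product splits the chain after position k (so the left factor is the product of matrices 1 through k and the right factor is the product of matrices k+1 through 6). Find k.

4

Adjacent pairs: M1M2 = 15·27·21 = 8505; M2M3 = 27·21·29 = 16443; M3M4 = 21·29·2 = 1218; M4M5 = 29·2·15 = 870; M5M6 = 2·15·23 = 690.
Length 3: M1..M3: k=1: 0+16443+15·27·29=28188; k=2: 8505+0+15·21·29=17640 → min 17640 | M2..M4: k=2: 0+1218+27·21·2=2352; k=3: 16443+0+27·29·2=18009 → min 2352 | M3..M5: k=3: 0+870+21·29·15=10005; k=4: 1218+0+21·2·15=1848 → min 1848 | M4..M6: k=4: 0+690+29·2·23=2024; k=5: 870+0+29·15·23=10875 → min 2024.
Length 4: M1..M4: k=1: 0+2352+15·27·2=3162; k=2: 8505+1218+15·21·2=10353; k=3: 17640+0+15·29·2=18510 → min 3162 | M2..M5: k=2: 0+1848+27·21·15=10353; k=3: 16443+870+27·29·15=29058; k=4: 2352+0+27·2·15=3162 → min 3162 | M3..M6: k=3: 0+2024+21·29·23=16031; k=4: 1218+690+21·2·23=2874; k=5: 1848+0+21·15·23=9093 → min 2874.
Length 5: M1..M5: k=1: 0+3162+15·27·15=9237; k=2: 8505+1848+15·21·15=15078; k=3: 17640+870+15·29·15=25035; k=4: 3162+0+15·2·15=3612 → min 3612 | M2..M6: k=2: 0+2874+27·21·23=15915; k=3: 16443+2024+27·29·23=36476; k=4: 2352+690+27·2·23=4284; k=5: 3162+0+27·15·23=12477 → min 4284.
Top-level splits: k=1: (M1..M1)·(M2..M6) → 0+4284+15·27·23 = 13599; k=2: (M1..M2)·(M3..M6) → 8505+2874+15·21·23 = 18624; k=3: (M1..M3)·(M4..M6) → 17640+2024+15·29·23 = 29669; k=4: (M1..M4)·(M5..M6) → 3162+690+15·2·23 = 4542; k=5: (M1..M5)·(M6..M6) → 3612+0+15·15·23 = 8787.
Best split is after M4, i.e. k = 4.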